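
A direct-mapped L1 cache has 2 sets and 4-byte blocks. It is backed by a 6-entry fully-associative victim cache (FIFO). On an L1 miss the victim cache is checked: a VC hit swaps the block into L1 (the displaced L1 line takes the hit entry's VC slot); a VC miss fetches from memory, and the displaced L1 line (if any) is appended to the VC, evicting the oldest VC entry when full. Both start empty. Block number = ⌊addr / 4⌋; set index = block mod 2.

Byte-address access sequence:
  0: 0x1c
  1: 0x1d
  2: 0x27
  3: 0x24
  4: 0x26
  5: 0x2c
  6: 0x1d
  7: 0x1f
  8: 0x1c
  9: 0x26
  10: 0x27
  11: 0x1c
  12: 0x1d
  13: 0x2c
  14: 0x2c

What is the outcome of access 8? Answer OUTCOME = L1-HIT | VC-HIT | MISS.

OUTCOME = L1-HIT

  [0] addr=0x1c blk=7 s=1: MISS | VC []
  [1] addr=0x1d blk=7 s=1: L1-HIT | VC []
  [2] addr=0x27 blk=9 s=1: MISS | VC [7]
  [3] addr=0x24 blk=9 s=1: L1-HIT | VC [7]
  [4] addr=0x26 blk=9 s=1: L1-HIT | VC [7]
  [5] addr=0x2c blk=11 s=1: MISS | VC [7, 9]
  [6] addr=0x1d blk=7 s=1: VC-HIT | VC [11, 9]
  [7] addr=0x1f blk=7 s=1: L1-HIT | VC [11, 9]
  [8] addr=0x1c blk=7 s=1: L1-HIT | VC [11, 9]
  [9] addr=0x26 blk=9 s=1: VC-HIT | VC [11, 7]
  [10] addr=0x27 blk=9 s=1: L1-HIT | VC [11, 7]
  [11] addr=0x1c blk=7 s=1: VC-HIT | VC [11, 9]
  [12] addr=0x1d blk=7 s=1: L1-HIT | VC [11, 9]
  [13] addr=0x2c blk=11 s=1: VC-HIT | VC [7, 9]
  [14] addr=0x2c blk=11 s=1: L1-HIT | VC [7, 9]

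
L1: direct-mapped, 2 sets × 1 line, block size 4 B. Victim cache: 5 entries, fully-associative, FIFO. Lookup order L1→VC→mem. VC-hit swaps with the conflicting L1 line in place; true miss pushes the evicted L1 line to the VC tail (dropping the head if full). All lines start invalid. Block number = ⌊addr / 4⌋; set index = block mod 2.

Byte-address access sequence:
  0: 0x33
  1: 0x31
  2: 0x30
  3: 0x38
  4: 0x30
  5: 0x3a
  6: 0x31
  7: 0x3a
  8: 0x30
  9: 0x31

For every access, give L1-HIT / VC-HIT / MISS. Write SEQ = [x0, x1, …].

0: 0x33 (blk 12, set 0) → MISS  vc=[]
1: 0x31 (blk 12, set 0) → L1-HIT  vc=[]
2: 0x30 (blk 12, set 0) → L1-HIT  vc=[]
3: 0x38 (blk 14, set 0) → MISS  vc=[12]
4: 0x30 (blk 12, set 0) → VC-HIT  vc=[14]
5: 0x3a (blk 14, set 0) → VC-HIT  vc=[12]
6: 0x31 (blk 12, set 0) → VC-HIT  vc=[14]
7: 0x3a (blk 14, set 0) → VC-HIT  vc=[12]
8: 0x30 (blk 12, set 0) → VC-HIT  vc=[14]
9: 0x31 (blk 12, set 0) → L1-HIT  vc=[14]

SEQ = [MISS, L1-HIT, L1-HIT, MISS, VC-HIT, VC-HIT, VC-HIT, VC-HIT, VC-HIT, L1-HIT]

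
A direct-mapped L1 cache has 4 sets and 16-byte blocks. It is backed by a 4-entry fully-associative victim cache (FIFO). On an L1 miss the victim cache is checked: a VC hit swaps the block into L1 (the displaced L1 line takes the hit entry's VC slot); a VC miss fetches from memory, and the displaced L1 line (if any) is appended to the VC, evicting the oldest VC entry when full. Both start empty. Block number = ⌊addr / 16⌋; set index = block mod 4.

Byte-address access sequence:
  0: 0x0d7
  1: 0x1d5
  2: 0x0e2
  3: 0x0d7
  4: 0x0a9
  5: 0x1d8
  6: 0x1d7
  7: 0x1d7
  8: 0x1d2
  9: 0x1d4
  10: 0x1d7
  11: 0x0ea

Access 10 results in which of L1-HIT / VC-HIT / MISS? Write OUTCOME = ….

  [0] addr=0xd7 blk=13 s=1: MISS | VC []
  [1] addr=0x1d5 blk=29 s=1: MISS | VC [13]
  [2] addr=0xe2 blk=14 s=2: MISS | VC [13]
  [3] addr=0xd7 blk=13 s=1: VC-HIT | VC [29]
  [4] addr=0xa9 blk=10 s=2: MISS | VC [29, 14]
  [5] addr=0x1d8 blk=29 s=1: VC-HIT | VC [13, 14]
  [6] addr=0x1d7 blk=29 s=1: L1-HIT | VC [13, 14]
  [7] addr=0x1d7 blk=29 s=1: L1-HIT | VC [13, 14]
  [8] addr=0x1d2 blk=29 s=1: L1-HIT | VC [13, 14]
  [9] addr=0x1d4 blk=29 s=1: L1-HIT | VC [13, 14]
  [10] addr=0x1d7 blk=29 s=1: L1-HIT | VC [13, 14]
  [11] addr=0xea blk=14 s=2: VC-HIT | VC [13, 10]

OUTCOME = L1-HIT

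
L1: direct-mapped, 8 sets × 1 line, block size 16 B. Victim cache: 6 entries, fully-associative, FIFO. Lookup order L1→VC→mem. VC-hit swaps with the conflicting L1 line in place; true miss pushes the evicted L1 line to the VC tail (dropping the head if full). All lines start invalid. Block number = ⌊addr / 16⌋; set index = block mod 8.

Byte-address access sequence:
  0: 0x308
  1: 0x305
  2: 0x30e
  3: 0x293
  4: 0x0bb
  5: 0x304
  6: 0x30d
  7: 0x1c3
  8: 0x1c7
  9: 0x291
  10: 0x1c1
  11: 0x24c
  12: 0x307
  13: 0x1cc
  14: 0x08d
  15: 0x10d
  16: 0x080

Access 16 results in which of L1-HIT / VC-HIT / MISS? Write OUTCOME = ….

OUTCOME = VC-HIT

  [0] addr=0x308 blk=48 s=0: MISS | VC []
  [1] addr=0x305 blk=48 s=0: L1-HIT | VC []
  [2] addr=0x30e blk=48 s=0: L1-HIT | VC []
  [3] addr=0x293 blk=41 s=1: MISS | VC []
  [4] addr=0xbb blk=11 s=3: MISS | VC []
  [5] addr=0x304 blk=48 s=0: L1-HIT | VC []
  [6] addr=0x30d blk=48 s=0: L1-HIT | VC []
  [7] addr=0x1c3 blk=28 s=4: MISS | VC []
  [8] addr=0x1c7 blk=28 s=4: L1-HIT | VC []
  [9] addr=0x291 blk=41 s=1: L1-HIT | VC []
  [10] addr=0x1c1 blk=28 s=4: L1-HIT | VC []
  [11] addr=0x24c blk=36 s=4: MISS | VC [28]
  [12] addr=0x307 blk=48 s=0: L1-HIT | VC [28]
  [13] addr=0x1cc blk=28 s=4: VC-HIT | VC [36]
  [14] addr=0x8d blk=8 s=0: MISS | VC [36, 48]
  [15] addr=0x10d blk=16 s=0: MISS | VC [36, 48, 8]
  [16] addr=0x80 blk=8 s=0: VC-HIT | VC [36, 48, 16]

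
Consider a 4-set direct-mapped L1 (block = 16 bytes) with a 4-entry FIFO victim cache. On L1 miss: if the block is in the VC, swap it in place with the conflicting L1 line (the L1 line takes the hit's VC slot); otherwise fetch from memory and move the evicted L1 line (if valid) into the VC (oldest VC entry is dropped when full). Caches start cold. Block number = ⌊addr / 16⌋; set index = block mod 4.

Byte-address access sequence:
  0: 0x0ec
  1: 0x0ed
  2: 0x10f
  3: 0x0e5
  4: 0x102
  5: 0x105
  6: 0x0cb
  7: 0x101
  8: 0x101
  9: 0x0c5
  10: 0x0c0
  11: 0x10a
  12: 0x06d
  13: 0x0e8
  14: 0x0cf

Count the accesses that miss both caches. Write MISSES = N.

MISSES = 4

0: 0xec (blk 14, set 2) → MISS  vc=[]
1: 0xed (blk 14, set 2) → L1-HIT  vc=[]
2: 0x10f (blk 16, set 0) → MISS  vc=[]
3: 0xe5 (blk 14, set 2) → L1-HIT  vc=[]
4: 0x102 (blk 16, set 0) → L1-HIT  vc=[]
5: 0x105 (blk 16, set 0) → L1-HIT  vc=[]
6: 0xcb (blk 12, set 0) → MISS  vc=[16]
7: 0x101 (blk 16, set 0) → VC-HIT  vc=[12]
8: 0x101 (blk 16, set 0) → L1-HIT  vc=[12]
9: 0xc5 (blk 12, set 0) → VC-HIT  vc=[16]
10: 0xc0 (blk 12, set 0) → L1-HIT  vc=[16]
11: 0x10a (blk 16, set 0) → VC-HIT  vc=[12]
12: 0x6d (blk 6, set 2) → MISS  vc=[12, 14]
13: 0xe8 (blk 14, set 2) → VC-HIT  vc=[12, 6]
14: 0xcf (blk 12, set 0) → VC-HIT  vc=[16, 6]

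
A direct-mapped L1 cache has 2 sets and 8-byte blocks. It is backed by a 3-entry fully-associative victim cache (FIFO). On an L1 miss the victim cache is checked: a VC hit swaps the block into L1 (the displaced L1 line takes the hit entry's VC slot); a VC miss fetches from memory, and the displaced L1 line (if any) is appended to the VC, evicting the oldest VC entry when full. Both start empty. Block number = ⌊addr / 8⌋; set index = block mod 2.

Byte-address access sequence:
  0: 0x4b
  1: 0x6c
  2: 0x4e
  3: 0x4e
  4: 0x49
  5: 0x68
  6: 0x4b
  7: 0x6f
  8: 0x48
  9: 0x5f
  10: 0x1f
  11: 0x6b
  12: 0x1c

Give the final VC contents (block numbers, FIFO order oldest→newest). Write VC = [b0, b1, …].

VC = [13, 9, 11]

#0 0x4b→b9/s1 MISS; vc=[]
#1 0x6c→b13/s1 MISS; vc=[9]
#2 0x4e→b9/s1 VC-HIT; vc=[13]
#3 0x4e→b9/s1 L1-HIT; vc=[13]
#4 0x49→b9/s1 L1-HIT; vc=[13]
#5 0x68→b13/s1 VC-HIT; vc=[9]
#6 0x4b→b9/s1 VC-HIT; vc=[13]
#7 0x6f→b13/s1 VC-HIT; vc=[9]
#8 0x48→b9/s1 VC-HIT; vc=[13]
#9 0x5f→b11/s1 MISS; vc=[13,9]
#10 0x1f→b3/s1 MISS; vc=[13,9,11]
#11 0x6b→b13/s1 VC-HIT; vc=[3,9,11]
#12 0x1c→b3/s1 VC-HIT; vc=[13,9,11]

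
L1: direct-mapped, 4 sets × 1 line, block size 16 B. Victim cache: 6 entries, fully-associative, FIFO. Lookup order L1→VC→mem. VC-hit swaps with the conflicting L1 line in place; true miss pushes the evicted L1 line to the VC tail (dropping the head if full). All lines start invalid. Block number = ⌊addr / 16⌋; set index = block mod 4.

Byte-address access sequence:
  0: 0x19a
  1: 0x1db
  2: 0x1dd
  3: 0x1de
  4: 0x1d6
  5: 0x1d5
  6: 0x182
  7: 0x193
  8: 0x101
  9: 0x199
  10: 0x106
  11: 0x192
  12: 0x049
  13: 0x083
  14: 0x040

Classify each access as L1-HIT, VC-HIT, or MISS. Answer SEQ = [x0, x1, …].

  [0] addr=0x19a blk=25 s=1: MISS | VC []
  [1] addr=0x1db blk=29 s=1: MISS | VC [25]
  [2] addr=0x1dd blk=29 s=1: L1-HIT | VC [25]
  [3] addr=0x1de blk=29 s=1: L1-HIT | VC [25]
  [4] addr=0x1d6 blk=29 s=1: L1-HIT | VC [25]
  [5] addr=0x1d5 blk=29 s=1: L1-HIT | VC [25]
  [6] addr=0x182 blk=24 s=0: MISS | VC [25]
  [7] addr=0x193 blk=25 s=1: VC-HIT | VC [29]
  [8] addr=0x101 blk=16 s=0: MISS | VC [29, 24]
  [9] addr=0x199 blk=25 s=1: L1-HIT | VC [29, 24]
  [10] addr=0x106 blk=16 s=0: L1-HIT | VC [29, 24]
  [11] addr=0x192 blk=25 s=1: L1-HIT | VC [29, 24]
  [12] addr=0x49 blk=4 s=0: MISS | VC [29, 24, 16]
  [13] addr=0x83 blk=8 s=0: MISS | VC [29, 24, 16, 4]
  [14] addr=0x40 blk=4 s=0: VC-HIT | VC [29, 24, 16, 8]

SEQ = [MISS, MISS, L1-HIT, L1-HIT, L1-HIT, L1-HIT, MISS, VC-HIT, MISS, L1-HIT, L1-HIT, L1-HIT, MISS, MISS, VC-HIT]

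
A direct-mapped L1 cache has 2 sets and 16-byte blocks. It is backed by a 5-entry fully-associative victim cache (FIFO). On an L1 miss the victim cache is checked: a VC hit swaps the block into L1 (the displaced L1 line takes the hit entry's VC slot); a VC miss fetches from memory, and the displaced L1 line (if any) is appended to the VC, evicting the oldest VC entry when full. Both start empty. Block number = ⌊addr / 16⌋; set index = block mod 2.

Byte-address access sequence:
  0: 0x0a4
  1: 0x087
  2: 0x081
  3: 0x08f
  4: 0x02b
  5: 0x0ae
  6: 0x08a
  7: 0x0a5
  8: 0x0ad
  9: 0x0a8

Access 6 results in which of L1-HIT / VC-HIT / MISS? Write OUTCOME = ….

OUTCOME = VC-HIT

0: 0xa4 (blk 10, set 0) → MISS  vc=[]
1: 0x87 (blk 8, set 0) → MISS  vc=[10]
2: 0x81 (blk 8, set 0) → L1-HIT  vc=[10]
3: 0x8f (blk 8, set 0) → L1-HIT  vc=[10]
4: 0x2b (blk 2, set 0) → MISS  vc=[10, 8]
5: 0xae (blk 10, set 0) → VC-HIT  vc=[2, 8]
6: 0x8a (blk 8, set 0) → VC-HIT  vc=[2, 10]
7: 0xa5 (blk 10, set 0) → VC-HIT  vc=[2, 8]
8: 0xad (blk 10, set 0) → L1-HIT  vc=[2, 8]
9: 0xa8 (blk 10, set 0) → L1-HIT  vc=[2, 8]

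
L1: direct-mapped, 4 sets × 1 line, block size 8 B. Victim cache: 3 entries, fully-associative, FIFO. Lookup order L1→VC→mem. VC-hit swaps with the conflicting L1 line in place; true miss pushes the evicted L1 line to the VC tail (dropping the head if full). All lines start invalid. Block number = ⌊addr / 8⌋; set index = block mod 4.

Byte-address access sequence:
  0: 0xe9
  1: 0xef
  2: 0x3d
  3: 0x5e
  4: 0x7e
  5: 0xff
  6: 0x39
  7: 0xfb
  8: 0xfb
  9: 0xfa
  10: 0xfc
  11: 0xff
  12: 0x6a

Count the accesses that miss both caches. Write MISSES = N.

  [0] addr=0xe9 blk=29 s=1: MISS | VC []
  [1] addr=0xef blk=29 s=1: L1-HIT | VC []
  [2] addr=0x3d blk=7 s=3: MISS | VC []
  [3] addr=0x5e blk=11 s=3: MISS | VC [7]
  [4] addr=0x7e blk=15 s=3: MISS | VC [7, 11]
  [5] addr=0xff blk=31 s=3: MISS | VC [7, 11, 15]
  [6] addr=0x39 blk=7 s=3: VC-HIT | VC [31, 11, 15]
  [7] addr=0xfb blk=31 s=3: VC-HIT | VC [7, 11, 15]
  [8] addr=0xfb blk=31 s=3: L1-HIT | VC [7, 11, 15]
  [9] addr=0xfa blk=31 s=3: L1-HIT | VC [7, 11, 15]
  [10] addr=0xfc blk=31 s=3: L1-HIT | VC [7, 11, 15]
  [11] addr=0xff blk=31 s=3: L1-HIT | VC [7, 11, 15]
  [12] addr=0x6a blk=13 s=1: MISS | VC [11, 15, 29]

MISSES = 6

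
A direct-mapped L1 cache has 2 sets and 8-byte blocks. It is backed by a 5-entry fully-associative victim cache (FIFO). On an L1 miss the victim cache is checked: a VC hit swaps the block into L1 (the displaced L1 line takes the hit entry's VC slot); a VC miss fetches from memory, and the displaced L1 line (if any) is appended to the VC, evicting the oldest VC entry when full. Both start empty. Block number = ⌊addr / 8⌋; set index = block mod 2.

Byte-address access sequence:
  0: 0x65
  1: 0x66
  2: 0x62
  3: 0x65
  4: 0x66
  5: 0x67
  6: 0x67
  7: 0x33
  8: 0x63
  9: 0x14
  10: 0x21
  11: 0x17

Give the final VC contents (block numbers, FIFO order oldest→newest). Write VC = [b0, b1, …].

VC = [6, 12, 4]

0: 0x65 (blk 12, set 0) → MISS  vc=[]
1: 0x66 (blk 12, set 0) → L1-HIT  vc=[]
2: 0x62 (blk 12, set 0) → L1-HIT  vc=[]
3: 0x65 (blk 12, set 0) → L1-HIT  vc=[]
4: 0x66 (blk 12, set 0) → L1-HIT  vc=[]
5: 0x67 (blk 12, set 0) → L1-HIT  vc=[]
6: 0x67 (blk 12, set 0) → L1-HIT  vc=[]
7: 0x33 (blk 6, set 0) → MISS  vc=[12]
8: 0x63 (blk 12, set 0) → VC-HIT  vc=[6]
9: 0x14 (blk 2, set 0) → MISS  vc=[6, 12]
10: 0x21 (blk 4, set 0) → MISS  vc=[6, 12, 2]
11: 0x17 (blk 2, set 0) → VC-HIT  vc=[6, 12, 4]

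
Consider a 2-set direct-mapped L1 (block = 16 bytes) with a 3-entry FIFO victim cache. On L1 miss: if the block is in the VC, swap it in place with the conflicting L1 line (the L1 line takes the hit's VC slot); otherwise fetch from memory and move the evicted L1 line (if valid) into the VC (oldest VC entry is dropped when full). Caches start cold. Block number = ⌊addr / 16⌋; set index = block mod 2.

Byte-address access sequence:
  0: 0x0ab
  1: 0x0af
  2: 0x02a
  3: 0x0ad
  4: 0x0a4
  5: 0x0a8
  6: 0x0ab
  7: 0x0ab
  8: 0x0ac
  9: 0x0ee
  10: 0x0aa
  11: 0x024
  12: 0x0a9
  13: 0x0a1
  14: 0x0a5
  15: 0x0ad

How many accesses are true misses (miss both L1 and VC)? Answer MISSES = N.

0: 0xab (blk 10, set 0) → MISS  vc=[]
1: 0xaf (blk 10, set 0) → L1-HIT  vc=[]
2: 0x2a (blk 2, set 0) → MISS  vc=[10]
3: 0xad (blk 10, set 0) → VC-HIT  vc=[2]
4: 0xa4 (blk 10, set 0) → L1-HIT  vc=[2]
5: 0xa8 (blk 10, set 0) → L1-HIT  vc=[2]
6: 0xab (blk 10, set 0) → L1-HIT  vc=[2]
7: 0xab (blk 10, set 0) → L1-HIT  vc=[2]
8: 0xac (blk 10, set 0) → L1-HIT  vc=[2]
9: 0xee (blk 14, set 0) → MISS  vc=[2, 10]
10: 0xaa (blk 10, set 0) → VC-HIT  vc=[2, 14]
11: 0x24 (blk 2, set 0) → VC-HIT  vc=[10, 14]
12: 0xa9 (blk 10, set 0) → VC-HIT  vc=[2, 14]
13: 0xa1 (blk 10, set 0) → L1-HIT  vc=[2, 14]
14: 0xa5 (blk 10, set 0) → L1-HIT  vc=[2, 14]
15: 0xad (blk 10, set 0) → L1-HIT  vc=[2, 14]

MISSES = 3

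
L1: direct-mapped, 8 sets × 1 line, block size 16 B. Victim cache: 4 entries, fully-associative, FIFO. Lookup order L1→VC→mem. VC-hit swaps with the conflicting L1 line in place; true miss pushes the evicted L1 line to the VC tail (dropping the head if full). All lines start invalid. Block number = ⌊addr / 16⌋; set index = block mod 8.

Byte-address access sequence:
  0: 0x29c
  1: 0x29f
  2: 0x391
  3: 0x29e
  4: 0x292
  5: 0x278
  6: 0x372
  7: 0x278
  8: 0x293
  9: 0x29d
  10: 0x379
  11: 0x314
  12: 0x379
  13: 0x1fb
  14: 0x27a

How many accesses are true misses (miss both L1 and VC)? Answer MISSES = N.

MISSES = 6

  [0] addr=0x29c blk=41 s=1: MISS | VC []
  [1] addr=0x29f blk=41 s=1: L1-HIT | VC []
  [2] addr=0x391 blk=57 s=1: MISS | VC [41]
  [3] addr=0x29e blk=41 s=1: VC-HIT | VC [57]
  [4] addr=0x292 blk=41 s=1: L1-HIT | VC [57]
  [5] addr=0x278 blk=39 s=7: MISS | VC [57]
  [6] addr=0x372 blk=55 s=7: MISS | VC [57, 39]
  [7] addr=0x278 blk=39 s=7: VC-HIT | VC [57, 55]
  [8] addr=0x293 blk=41 s=1: L1-HIT | VC [57, 55]
  [9] addr=0x29d blk=41 s=1: L1-HIT | VC [57, 55]
  [10] addr=0x379 blk=55 s=7: VC-HIT | VC [57, 39]
  [11] addr=0x314 blk=49 s=1: MISS | VC [57, 39, 41]
  [12] addr=0x379 blk=55 s=7: L1-HIT | VC [57, 39, 41]
  [13] addr=0x1fb blk=31 s=7: MISS | VC [57, 39, 41, 55]
  [14] addr=0x27a blk=39 s=7: VC-HIT | VC [57, 31, 41, 55]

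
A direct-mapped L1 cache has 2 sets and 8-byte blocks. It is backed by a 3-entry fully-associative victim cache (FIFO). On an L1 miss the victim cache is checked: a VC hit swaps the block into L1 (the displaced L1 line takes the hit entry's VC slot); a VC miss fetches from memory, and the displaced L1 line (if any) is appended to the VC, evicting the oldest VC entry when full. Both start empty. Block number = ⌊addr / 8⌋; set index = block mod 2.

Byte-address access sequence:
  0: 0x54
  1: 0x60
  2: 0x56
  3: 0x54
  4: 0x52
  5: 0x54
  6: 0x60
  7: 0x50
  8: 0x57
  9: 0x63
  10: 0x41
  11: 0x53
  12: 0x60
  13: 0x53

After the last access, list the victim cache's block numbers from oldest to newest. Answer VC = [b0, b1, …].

0: 0x54 (blk 10, set 0) → MISS  vc=[]
1: 0x60 (blk 12, set 0) → MISS  vc=[10]
2: 0x56 (blk 10, set 0) → VC-HIT  vc=[12]
3: 0x54 (blk 10, set 0) → L1-HIT  vc=[12]
4: 0x52 (blk 10, set 0) → L1-HIT  vc=[12]
5: 0x54 (blk 10, set 0) → L1-HIT  vc=[12]
6: 0x60 (blk 12, set 0) → VC-HIT  vc=[10]
7: 0x50 (blk 10, set 0) → VC-HIT  vc=[12]
8: 0x57 (blk 10, set 0) → L1-HIT  vc=[12]
9: 0x63 (blk 12, set 0) → VC-HIT  vc=[10]
10: 0x41 (blk 8, set 0) → MISS  vc=[10, 12]
11: 0x53 (blk 10, set 0) → VC-HIT  vc=[8, 12]
12: 0x60 (blk 12, set 0) → VC-HIT  vc=[8, 10]
13: 0x53 (blk 10, set 0) → VC-HIT  vc=[8, 12]

VC = [8, 12]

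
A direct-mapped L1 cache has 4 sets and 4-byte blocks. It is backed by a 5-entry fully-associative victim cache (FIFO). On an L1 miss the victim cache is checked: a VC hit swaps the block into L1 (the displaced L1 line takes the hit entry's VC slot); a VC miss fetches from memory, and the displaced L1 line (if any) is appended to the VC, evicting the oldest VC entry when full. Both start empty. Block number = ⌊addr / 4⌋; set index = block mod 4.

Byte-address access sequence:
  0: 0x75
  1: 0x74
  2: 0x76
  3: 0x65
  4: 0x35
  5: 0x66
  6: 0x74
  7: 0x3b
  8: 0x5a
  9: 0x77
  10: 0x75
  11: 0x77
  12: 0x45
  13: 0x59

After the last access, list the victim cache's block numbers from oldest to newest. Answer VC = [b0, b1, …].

VC = [25, 13, 14, 29]

0: 0x75 (blk 29, set 1) → MISS  vc=[]
1: 0x74 (blk 29, set 1) → L1-HIT  vc=[]
2: 0x76 (blk 29, set 1) → L1-HIT  vc=[]
3: 0x65 (blk 25, set 1) → MISS  vc=[29]
4: 0x35 (blk 13, set 1) → MISS  vc=[29, 25]
5: 0x66 (blk 25, set 1) → VC-HIT  vc=[29, 13]
6: 0x74 (blk 29, set 1) → VC-HIT  vc=[25, 13]
7: 0x3b (blk 14, set 2) → MISS  vc=[25, 13]
8: 0x5a (blk 22, set 2) → MISS  vc=[25, 13, 14]
9: 0x77 (blk 29, set 1) → L1-HIT  vc=[25, 13, 14]
10: 0x75 (blk 29, set 1) → L1-HIT  vc=[25, 13, 14]
11: 0x77 (blk 29, set 1) → L1-HIT  vc=[25, 13, 14]
12: 0x45 (blk 17, set 1) → MISS  vc=[25, 13, 14, 29]
13: 0x59 (blk 22, set 2) → L1-HIT  vc=[25, 13, 14, 29]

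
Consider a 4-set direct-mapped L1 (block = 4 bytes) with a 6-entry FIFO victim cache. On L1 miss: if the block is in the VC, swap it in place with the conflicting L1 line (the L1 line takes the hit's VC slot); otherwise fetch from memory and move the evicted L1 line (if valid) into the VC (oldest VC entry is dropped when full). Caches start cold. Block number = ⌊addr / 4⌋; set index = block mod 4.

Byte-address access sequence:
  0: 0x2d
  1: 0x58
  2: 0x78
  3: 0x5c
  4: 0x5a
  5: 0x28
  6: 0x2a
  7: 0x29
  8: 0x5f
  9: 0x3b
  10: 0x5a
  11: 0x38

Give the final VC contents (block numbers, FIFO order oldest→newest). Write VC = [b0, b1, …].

#0 0x2d→b11/s3 MISS; vc=[]
#1 0x58→b22/s2 MISS; vc=[]
#2 0x78→b30/s2 MISS; vc=[22]
#3 0x5c→b23/s3 MISS; vc=[22,11]
#4 0x5a→b22/s2 VC-HIT; vc=[30,11]
#5 0x28→b10/s2 MISS; vc=[30,11,22]
#6 0x2a→b10/s2 L1-HIT; vc=[30,11,22]
#7 0x29→b10/s2 L1-HIT; vc=[30,11,22]
#8 0x5f→b23/s3 L1-HIT; vc=[30,11,22]
#9 0x3b→b14/s2 MISS; vc=[30,11,22,10]
#10 0x5a→b22/s2 VC-HIT; vc=[30,11,14,10]
#11 0x38→b14/s2 VC-HIT; vc=[30,11,22,10]

VC = [30, 11, 22, 10]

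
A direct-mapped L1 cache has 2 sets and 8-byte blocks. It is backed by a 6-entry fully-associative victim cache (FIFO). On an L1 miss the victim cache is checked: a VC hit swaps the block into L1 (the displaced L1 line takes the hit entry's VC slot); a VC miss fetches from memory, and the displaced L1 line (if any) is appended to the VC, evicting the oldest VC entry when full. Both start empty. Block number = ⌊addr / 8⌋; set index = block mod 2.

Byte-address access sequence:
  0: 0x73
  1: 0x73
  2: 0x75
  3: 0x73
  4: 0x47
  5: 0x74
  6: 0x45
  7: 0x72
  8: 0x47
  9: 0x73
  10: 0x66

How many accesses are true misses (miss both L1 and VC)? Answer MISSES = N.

MISSES = 3

0: 0x73 (blk 14, set 0) → MISS  vc=[]
1: 0x73 (blk 14, set 0) → L1-HIT  vc=[]
2: 0x75 (blk 14, set 0) → L1-HIT  vc=[]
3: 0x73 (blk 14, set 0) → L1-HIT  vc=[]
4: 0x47 (blk 8, set 0) → MISS  vc=[14]
5: 0x74 (blk 14, set 0) → VC-HIT  vc=[8]
6: 0x45 (blk 8, set 0) → VC-HIT  vc=[14]
7: 0x72 (blk 14, set 0) → VC-HIT  vc=[8]
8: 0x47 (blk 8, set 0) → VC-HIT  vc=[14]
9: 0x73 (blk 14, set 0) → VC-HIT  vc=[8]
10: 0x66 (blk 12, set 0) → MISS  vc=[8, 14]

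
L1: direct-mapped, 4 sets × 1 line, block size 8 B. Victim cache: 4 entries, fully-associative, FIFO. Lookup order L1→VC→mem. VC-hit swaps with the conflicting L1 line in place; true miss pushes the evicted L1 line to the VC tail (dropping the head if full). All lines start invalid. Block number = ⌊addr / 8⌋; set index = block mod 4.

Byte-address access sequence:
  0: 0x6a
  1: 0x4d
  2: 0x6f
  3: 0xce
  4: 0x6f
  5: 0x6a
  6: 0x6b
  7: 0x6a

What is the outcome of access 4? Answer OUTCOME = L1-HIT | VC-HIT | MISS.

0: 0x6a (blk 13, set 1) → MISS  vc=[]
1: 0x4d (blk 9, set 1) → MISS  vc=[13]
2: 0x6f (blk 13, set 1) → VC-HIT  vc=[9]
3: 0xce (blk 25, set 1) → MISS  vc=[9, 13]
4: 0x6f (blk 13, set 1) → VC-HIT  vc=[9, 25]
5: 0x6a (blk 13, set 1) → L1-HIT  vc=[9, 25]
6: 0x6b (blk 13, set 1) → L1-HIT  vc=[9, 25]
7: 0x6a (blk 13, set 1) → L1-HIT  vc=[9, 25]

OUTCOME = VC-HIT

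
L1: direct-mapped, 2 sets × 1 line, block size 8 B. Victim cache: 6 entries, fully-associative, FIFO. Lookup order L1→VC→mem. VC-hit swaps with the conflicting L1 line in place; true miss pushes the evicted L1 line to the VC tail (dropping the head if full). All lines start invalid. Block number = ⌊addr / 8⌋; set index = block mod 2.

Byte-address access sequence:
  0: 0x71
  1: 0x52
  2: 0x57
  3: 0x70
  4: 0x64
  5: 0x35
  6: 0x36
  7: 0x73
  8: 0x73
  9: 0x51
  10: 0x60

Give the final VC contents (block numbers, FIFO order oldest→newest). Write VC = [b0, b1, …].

#0 0x71→b14/s0 MISS; vc=[]
#1 0x52→b10/s0 MISS; vc=[14]
#2 0x57→b10/s0 L1-HIT; vc=[14]
#3 0x70→b14/s0 VC-HIT; vc=[10]
#4 0x64→b12/s0 MISS; vc=[10,14]
#5 0x35→b6/s0 MISS; vc=[10,14,12]
#6 0x36→b6/s0 L1-HIT; vc=[10,14,12]
#7 0x73→b14/s0 VC-HIT; vc=[10,6,12]
#8 0x73→b14/s0 L1-HIT; vc=[10,6,12]
#9 0x51→b10/s0 VC-HIT; vc=[14,6,12]
#10 0x60→b12/s0 VC-HIT; vc=[14,6,10]

VC = [14, 6, 10]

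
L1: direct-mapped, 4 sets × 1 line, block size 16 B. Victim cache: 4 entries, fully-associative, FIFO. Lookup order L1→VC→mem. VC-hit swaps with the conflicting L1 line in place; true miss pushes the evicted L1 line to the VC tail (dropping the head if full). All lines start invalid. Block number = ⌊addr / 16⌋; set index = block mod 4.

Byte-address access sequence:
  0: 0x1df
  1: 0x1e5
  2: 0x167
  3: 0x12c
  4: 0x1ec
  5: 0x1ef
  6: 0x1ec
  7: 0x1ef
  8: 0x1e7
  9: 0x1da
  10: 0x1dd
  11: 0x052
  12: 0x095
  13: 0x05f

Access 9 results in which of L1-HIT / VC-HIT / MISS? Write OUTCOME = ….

  [0] addr=0x1df blk=29 s=1: MISS | VC []
  [1] addr=0x1e5 blk=30 s=2: MISS | VC []
  [2] addr=0x167 blk=22 s=2: MISS | VC [30]
  [3] addr=0x12c blk=18 s=2: MISS | VC [30, 22]
  [4] addr=0x1ec blk=30 s=2: VC-HIT | VC [18, 22]
  [5] addr=0x1ef blk=30 s=2: L1-HIT | VC [18, 22]
  [6] addr=0x1ec blk=30 s=2: L1-HIT | VC [18, 22]
  [7] addr=0x1ef blk=30 s=2: L1-HIT | VC [18, 22]
  [8] addr=0x1e7 blk=30 s=2: L1-HIT | VC [18, 22]
  [9] addr=0x1da blk=29 s=1: L1-HIT | VC [18, 22]
  [10] addr=0x1dd blk=29 s=1: L1-HIT | VC [18, 22]
  [11] addr=0x52 blk=5 s=1: MISS | VC [18, 22, 29]
  [12] addr=0x95 blk=9 s=1: MISS | VC [18, 22, 29, 5]
  [13] addr=0x5f blk=5 s=1: VC-HIT | VC [18, 22, 29, 9]

OUTCOME = L1-HIT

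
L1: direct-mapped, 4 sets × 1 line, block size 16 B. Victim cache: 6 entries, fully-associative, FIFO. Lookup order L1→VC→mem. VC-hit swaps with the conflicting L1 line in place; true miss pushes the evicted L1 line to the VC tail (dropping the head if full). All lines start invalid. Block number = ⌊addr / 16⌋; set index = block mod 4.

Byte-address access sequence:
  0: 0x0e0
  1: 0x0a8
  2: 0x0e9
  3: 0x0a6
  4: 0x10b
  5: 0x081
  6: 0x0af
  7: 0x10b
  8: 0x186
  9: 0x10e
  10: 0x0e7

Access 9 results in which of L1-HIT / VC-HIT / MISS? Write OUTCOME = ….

  [0] addr=0xe0 blk=14 s=2: MISS | VC []
  [1] addr=0xa8 blk=10 s=2: MISS | VC [14]
  [2] addr=0xe9 blk=14 s=2: VC-HIT | VC [10]
  [3] addr=0xa6 blk=10 s=2: VC-HIT | VC [14]
  [4] addr=0x10b blk=16 s=0: MISS | VC [14]
  [5] addr=0x81 blk=8 s=0: MISS | VC [14, 16]
  [6] addr=0xaf blk=10 s=2: L1-HIT | VC [14, 16]
  [7] addr=0x10b blk=16 s=0: VC-HIT | VC [14, 8]
  [8] addr=0x186 blk=24 s=0: MISS | VC [14, 8, 16]
  [9] addr=0x10e blk=16 s=0: VC-HIT | VC [14, 8, 24]
  [10] addr=0xe7 blk=14 s=2: VC-HIT | VC [10, 8, 24]

OUTCOME = VC-HIT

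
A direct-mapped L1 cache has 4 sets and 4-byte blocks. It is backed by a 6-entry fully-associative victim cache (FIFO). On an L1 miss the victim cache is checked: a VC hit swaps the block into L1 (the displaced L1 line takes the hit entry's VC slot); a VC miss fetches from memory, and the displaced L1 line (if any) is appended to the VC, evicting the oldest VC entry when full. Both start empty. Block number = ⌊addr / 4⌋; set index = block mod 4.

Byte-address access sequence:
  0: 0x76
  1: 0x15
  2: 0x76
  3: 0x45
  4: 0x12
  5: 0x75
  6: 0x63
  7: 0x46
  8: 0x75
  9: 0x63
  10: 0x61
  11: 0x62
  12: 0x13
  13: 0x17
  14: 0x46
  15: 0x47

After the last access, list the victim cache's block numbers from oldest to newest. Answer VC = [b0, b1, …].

#0 0x76→b29/s1 MISS; vc=[]
#1 0x15→b5/s1 MISS; vc=[29]
#2 0x76→b29/s1 VC-HIT; vc=[5]
#3 0x45→b17/s1 MISS; vc=[5,29]
#4 0x12→b4/s0 MISS; vc=[5,29]
#5 0x75→b29/s1 VC-HIT; vc=[5,17]
#6 0x63→b24/s0 MISS; vc=[5,17,4]
#7 0x46→b17/s1 VC-HIT; vc=[5,29,4]
#8 0x75→b29/s1 VC-HIT; vc=[5,17,4]
#9 0x63→b24/s0 L1-HIT; vc=[5,17,4]
#10 0x61→b24/s0 L1-HIT; vc=[5,17,4]
#11 0x62→b24/s0 L1-HIT; vc=[5,17,4]
#12 0x13→b4/s0 VC-HIT; vc=[5,17,24]
#13 0x17→b5/s1 VC-HIT; vc=[29,17,24]
#14 0x46→b17/s1 VC-HIT; vc=[29,5,24]
#15 0x47→b17/s1 L1-HIT; vc=[29,5,24]

VC = [29, 5, 24]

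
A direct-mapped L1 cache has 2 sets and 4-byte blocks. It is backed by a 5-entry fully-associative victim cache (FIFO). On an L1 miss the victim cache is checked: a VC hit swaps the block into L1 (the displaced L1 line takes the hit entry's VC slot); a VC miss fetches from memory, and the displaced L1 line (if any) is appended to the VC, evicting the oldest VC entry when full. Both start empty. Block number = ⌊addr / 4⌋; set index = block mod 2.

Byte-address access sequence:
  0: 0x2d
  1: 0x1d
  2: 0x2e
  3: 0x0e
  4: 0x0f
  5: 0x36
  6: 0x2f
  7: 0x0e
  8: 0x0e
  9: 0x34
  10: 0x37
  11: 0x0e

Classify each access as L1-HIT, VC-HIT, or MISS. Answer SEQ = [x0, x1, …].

#0 0x2d→b11/s1 MISS; vc=[]
#1 0x1d→b7/s1 MISS; vc=[11]
#2 0x2e→b11/s1 VC-HIT; vc=[7]
#3 0xe→b3/s1 MISS; vc=[7,11]
#4 0xf→b3/s1 L1-HIT; vc=[7,11]
#5 0x36→b13/s1 MISS; vc=[7,11,3]
#6 0x2f→b11/s1 VC-HIT; vc=[7,13,3]
#7 0xe→b3/s1 VC-HIT; vc=[7,13,11]
#8 0xe→b3/s1 L1-HIT; vc=[7,13,11]
#9 0x34→b13/s1 VC-HIT; vc=[7,3,11]
#10 0x37→b13/s1 L1-HIT; vc=[7,3,11]
#11 0xe→b3/s1 VC-HIT; vc=[7,13,11]

SEQ = [MISS, MISS, VC-HIT, MISS, L1-HIT, MISS, VC-HIT, VC-HIT, L1-HIT, VC-HIT, L1-HIT, VC-HIT]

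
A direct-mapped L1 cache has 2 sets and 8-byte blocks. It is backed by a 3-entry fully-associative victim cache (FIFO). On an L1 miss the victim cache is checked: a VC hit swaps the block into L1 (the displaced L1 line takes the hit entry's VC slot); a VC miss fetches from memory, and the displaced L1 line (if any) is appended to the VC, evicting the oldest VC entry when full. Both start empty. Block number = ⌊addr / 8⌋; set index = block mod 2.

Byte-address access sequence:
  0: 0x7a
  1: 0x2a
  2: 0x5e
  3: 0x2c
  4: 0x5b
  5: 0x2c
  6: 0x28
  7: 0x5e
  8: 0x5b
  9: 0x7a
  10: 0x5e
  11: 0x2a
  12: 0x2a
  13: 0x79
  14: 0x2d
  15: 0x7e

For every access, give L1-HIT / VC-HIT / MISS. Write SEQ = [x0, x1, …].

SEQ = [MISS, MISS, MISS, VC-HIT, VC-HIT, VC-HIT, L1-HIT, VC-HIT, L1-HIT, VC-HIT, VC-HIT, VC-HIT, L1-HIT, VC-HIT, VC-HIT, VC-HIT]

  [0] addr=0x7a blk=15 s=1: MISS | VC []
  [1] addr=0x2a blk=5 s=1: MISS | VC [15]
  [2] addr=0x5e blk=11 s=1: MISS | VC [15, 5]
  [3] addr=0x2c blk=5 s=1: VC-HIT | VC [15, 11]
  [4] addr=0x5b blk=11 s=1: VC-HIT | VC [15, 5]
  [5] addr=0x2c blk=5 s=1: VC-HIT | VC [15, 11]
  [6] addr=0x28 blk=5 s=1: L1-HIT | VC [15, 11]
  [7] addr=0x5e blk=11 s=1: VC-HIT | VC [15, 5]
  [8] addr=0x5b blk=11 s=1: L1-HIT | VC [15, 5]
  [9] addr=0x7a blk=15 s=1: VC-HIT | VC [11, 5]
  [10] addr=0x5e blk=11 s=1: VC-HIT | VC [15, 5]
  [11] addr=0x2a blk=5 s=1: VC-HIT | VC [15, 11]
  [12] addr=0x2a blk=5 s=1: L1-HIT | VC [15, 11]
  [13] addr=0x79 blk=15 s=1: VC-HIT | VC [5, 11]
  [14] addr=0x2d blk=5 s=1: VC-HIT | VC [15, 11]
  [15] addr=0x7e blk=15 s=1: VC-HIT | VC [5, 11]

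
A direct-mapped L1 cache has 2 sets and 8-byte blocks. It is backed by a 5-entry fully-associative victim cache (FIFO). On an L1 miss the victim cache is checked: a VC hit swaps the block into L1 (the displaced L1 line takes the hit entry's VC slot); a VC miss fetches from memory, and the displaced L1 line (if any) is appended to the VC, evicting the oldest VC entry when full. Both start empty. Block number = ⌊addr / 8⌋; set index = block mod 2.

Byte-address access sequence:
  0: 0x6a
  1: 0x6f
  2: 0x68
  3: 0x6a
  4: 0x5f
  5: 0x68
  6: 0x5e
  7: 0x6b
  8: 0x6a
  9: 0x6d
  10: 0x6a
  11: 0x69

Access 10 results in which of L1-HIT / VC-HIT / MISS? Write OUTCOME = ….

  [0] addr=0x6a blk=13 s=1: MISS | VC []
  [1] addr=0x6f blk=13 s=1: L1-HIT | VC []
  [2] addr=0x68 blk=13 s=1: L1-HIT | VC []
  [3] addr=0x6a blk=13 s=1: L1-HIT | VC []
  [4] addr=0x5f blk=11 s=1: MISS | VC [13]
  [5] addr=0x68 blk=13 s=1: VC-HIT | VC [11]
  [6] addr=0x5e blk=11 s=1: VC-HIT | VC [13]
  [7] addr=0x6b blk=13 s=1: VC-HIT | VC [11]
  [8] addr=0x6a blk=13 s=1: L1-HIT | VC [11]
  [9] addr=0x6d blk=13 s=1: L1-HIT | VC [11]
  [10] addr=0x6a blk=13 s=1: L1-HIT | VC [11]
  [11] addr=0x69 blk=13 s=1: L1-HIT | VC [11]

OUTCOME = L1-HIT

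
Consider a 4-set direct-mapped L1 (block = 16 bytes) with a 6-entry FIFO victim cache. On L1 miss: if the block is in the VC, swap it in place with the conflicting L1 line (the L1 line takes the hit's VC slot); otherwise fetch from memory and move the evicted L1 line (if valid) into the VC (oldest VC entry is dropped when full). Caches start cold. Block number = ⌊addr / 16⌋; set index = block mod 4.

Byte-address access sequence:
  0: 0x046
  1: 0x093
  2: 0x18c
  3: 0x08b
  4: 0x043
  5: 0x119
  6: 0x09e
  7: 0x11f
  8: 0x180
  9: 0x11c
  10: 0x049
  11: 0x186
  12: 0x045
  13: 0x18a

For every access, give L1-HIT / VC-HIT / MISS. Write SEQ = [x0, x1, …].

  [0] addr=0x46 blk=4 s=0: MISS | VC []
  [1] addr=0x93 blk=9 s=1: MISS | VC []
  [2] addr=0x18c blk=24 s=0: MISS | VC [4]
  [3] addr=0x8b blk=8 s=0: MISS | VC [4, 24]
  [4] addr=0x43 blk=4 s=0: VC-HIT | VC [8, 24]
  [5] addr=0x119 blk=17 s=1: MISS | VC [8, 24, 9]
  [6] addr=0x9e blk=9 s=1: VC-HIT | VC [8, 24, 17]
  [7] addr=0x11f blk=17 s=1: VC-HIT | VC [8, 24, 9]
  [8] addr=0x180 blk=24 s=0: VC-HIT | VC [8, 4, 9]
  [9] addr=0x11c blk=17 s=1: L1-HIT | VC [8, 4, 9]
  [10] addr=0x49 blk=4 s=0: VC-HIT | VC [8, 24, 9]
  [11] addr=0x186 blk=24 s=0: VC-HIT | VC [8, 4, 9]
  [12] addr=0x45 blk=4 s=0: VC-HIT | VC [8, 24, 9]
  [13] addr=0x18a blk=24 s=0: VC-HIT | VC [8, 4, 9]

SEQ = [MISS, MISS, MISS, MISS, VC-HIT, MISS, VC-HIT, VC-HIT, VC-HIT, L1-HIT, VC-HIT, VC-HIT, VC-HIT, VC-HIT]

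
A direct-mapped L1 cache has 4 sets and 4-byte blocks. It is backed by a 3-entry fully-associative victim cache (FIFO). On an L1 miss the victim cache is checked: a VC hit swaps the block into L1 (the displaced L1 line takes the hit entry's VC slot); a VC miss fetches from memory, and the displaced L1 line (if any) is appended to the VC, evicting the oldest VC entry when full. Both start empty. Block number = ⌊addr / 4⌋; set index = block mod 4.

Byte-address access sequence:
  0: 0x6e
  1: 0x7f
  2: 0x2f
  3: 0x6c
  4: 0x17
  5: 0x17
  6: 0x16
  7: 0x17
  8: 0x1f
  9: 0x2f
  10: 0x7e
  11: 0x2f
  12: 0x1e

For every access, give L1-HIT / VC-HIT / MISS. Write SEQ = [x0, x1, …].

SEQ = [MISS, MISS, MISS, VC-HIT, MISS, L1-HIT, L1-HIT, L1-HIT, MISS, VC-HIT, VC-HIT, VC-HIT, VC-HIT]

0: 0x6e (blk 27, set 3) → MISS  vc=[]
1: 0x7f (blk 31, set 3) → MISS  vc=[27]
2: 0x2f (blk 11, set 3) → MISS  vc=[27, 31]
3: 0x6c (blk 27, set 3) → VC-HIT  vc=[11, 31]
4: 0x17 (blk 5, set 1) → MISS  vc=[11, 31]
5: 0x17 (blk 5, set 1) → L1-HIT  vc=[11, 31]
6: 0x16 (blk 5, set 1) → L1-HIT  vc=[11, 31]
7: 0x17 (blk 5, set 1) → L1-HIT  vc=[11, 31]
8: 0x1f (blk 7, set 3) → MISS  vc=[11, 31, 27]
9: 0x2f (blk 11, set 3) → VC-HIT  vc=[7, 31, 27]
10: 0x7e (blk 31, set 3) → VC-HIT  vc=[7, 11, 27]
11: 0x2f (blk 11, set 3) → VC-HIT  vc=[7, 31, 27]
12: 0x1e (blk 7, set 3) → VC-HIT  vc=[11, 31, 27]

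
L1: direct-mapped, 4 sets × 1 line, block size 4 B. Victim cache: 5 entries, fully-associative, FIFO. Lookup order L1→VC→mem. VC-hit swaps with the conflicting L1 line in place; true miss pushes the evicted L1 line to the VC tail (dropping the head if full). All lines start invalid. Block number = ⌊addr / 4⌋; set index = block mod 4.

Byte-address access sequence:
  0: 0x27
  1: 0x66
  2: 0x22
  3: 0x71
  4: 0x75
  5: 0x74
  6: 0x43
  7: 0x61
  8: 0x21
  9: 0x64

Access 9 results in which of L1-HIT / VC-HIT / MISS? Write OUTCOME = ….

OUTCOME = VC-HIT

#0 0x27→b9/s1 MISS; vc=[]
#1 0x66→b25/s1 MISS; vc=[9]
#2 0x22→b8/s0 MISS; vc=[9]
#3 0x71→b28/s0 MISS; vc=[9,8]
#4 0x75→b29/s1 MISS; vc=[9,8,25]
#5 0x74→b29/s1 L1-HIT; vc=[9,8,25]
#6 0x43→b16/s0 MISS; vc=[9,8,25,28]
#7 0x61→b24/s0 MISS; vc=[9,8,25,28,16]
#8 0x21→b8/s0 VC-HIT; vc=[9,24,25,28,16]
#9 0x64→b25/s1 VC-HIT; vc=[9,24,29,28,16]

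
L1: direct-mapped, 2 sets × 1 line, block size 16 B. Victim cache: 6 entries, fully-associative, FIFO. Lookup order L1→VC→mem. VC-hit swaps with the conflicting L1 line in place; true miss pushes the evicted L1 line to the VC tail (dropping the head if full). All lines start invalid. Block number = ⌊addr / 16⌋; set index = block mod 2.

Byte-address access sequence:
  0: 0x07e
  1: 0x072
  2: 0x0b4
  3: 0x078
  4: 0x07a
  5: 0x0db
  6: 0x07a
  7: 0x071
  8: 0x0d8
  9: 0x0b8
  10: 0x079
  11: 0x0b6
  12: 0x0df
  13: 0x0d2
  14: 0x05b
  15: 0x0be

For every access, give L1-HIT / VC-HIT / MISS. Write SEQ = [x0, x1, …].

SEQ = [MISS, L1-HIT, MISS, VC-HIT, L1-HIT, MISS, VC-HIT, L1-HIT, VC-HIT, VC-HIT, VC-HIT, VC-HIT, VC-HIT, L1-HIT, MISS, VC-HIT]

  [0] addr=0x7e blk=7 s=1: MISS | VC []
  [1] addr=0x72 blk=7 s=1: L1-HIT | VC []
  [2] addr=0xb4 blk=11 s=1: MISS | VC [7]
  [3] addr=0x78 blk=7 s=1: VC-HIT | VC [11]
  [4] addr=0x7a blk=7 s=1: L1-HIT | VC [11]
  [5] addr=0xdb blk=13 s=1: MISS | VC [11, 7]
  [6] addr=0x7a blk=7 s=1: VC-HIT | VC [11, 13]
  [7] addr=0x71 blk=7 s=1: L1-HIT | VC [11, 13]
  [8] addr=0xd8 blk=13 s=1: VC-HIT | VC [11, 7]
  [9] addr=0xb8 blk=11 s=1: VC-HIT | VC [13, 7]
  [10] addr=0x79 blk=7 s=1: VC-HIT | VC [13, 11]
  [11] addr=0xb6 blk=11 s=1: VC-HIT | VC [13, 7]
  [12] addr=0xdf blk=13 s=1: VC-HIT | VC [11, 7]
  [13] addr=0xd2 blk=13 s=1: L1-HIT | VC [11, 7]
  [14] addr=0x5b blk=5 s=1: MISS | VC [11, 7, 13]
  [15] addr=0xbe blk=11 s=1: VC-HIT | VC [5, 7, 13]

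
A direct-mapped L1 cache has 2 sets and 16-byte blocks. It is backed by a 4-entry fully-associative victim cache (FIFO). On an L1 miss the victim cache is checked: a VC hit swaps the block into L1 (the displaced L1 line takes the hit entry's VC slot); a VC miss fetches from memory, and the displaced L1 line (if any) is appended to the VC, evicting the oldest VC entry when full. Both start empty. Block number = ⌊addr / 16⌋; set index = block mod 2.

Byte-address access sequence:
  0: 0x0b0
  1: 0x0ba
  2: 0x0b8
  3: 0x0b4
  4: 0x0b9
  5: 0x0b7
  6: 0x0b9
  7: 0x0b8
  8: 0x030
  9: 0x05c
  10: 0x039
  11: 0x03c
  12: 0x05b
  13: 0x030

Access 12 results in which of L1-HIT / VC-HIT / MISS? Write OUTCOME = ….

#0 0xb0→b11/s1 MISS; vc=[]
#1 0xba→b11/s1 L1-HIT; vc=[]
#2 0xb8→b11/s1 L1-HIT; vc=[]
#3 0xb4→b11/s1 L1-HIT; vc=[]
#4 0xb9→b11/s1 L1-HIT; vc=[]
#5 0xb7→b11/s1 L1-HIT; vc=[]
#6 0xb9→b11/s1 L1-HIT; vc=[]
#7 0xb8→b11/s1 L1-HIT; vc=[]
#8 0x30→b3/s1 MISS; vc=[11]
#9 0x5c→b5/s1 MISS; vc=[11,3]
#10 0x39→b3/s1 VC-HIT; vc=[11,5]
#11 0x3c→b3/s1 L1-HIT; vc=[11,5]
#12 0x5b→b5/s1 VC-HIT; vc=[11,3]
#13 0x30→b3/s1 VC-HIT; vc=[11,5]

OUTCOME = VC-HIT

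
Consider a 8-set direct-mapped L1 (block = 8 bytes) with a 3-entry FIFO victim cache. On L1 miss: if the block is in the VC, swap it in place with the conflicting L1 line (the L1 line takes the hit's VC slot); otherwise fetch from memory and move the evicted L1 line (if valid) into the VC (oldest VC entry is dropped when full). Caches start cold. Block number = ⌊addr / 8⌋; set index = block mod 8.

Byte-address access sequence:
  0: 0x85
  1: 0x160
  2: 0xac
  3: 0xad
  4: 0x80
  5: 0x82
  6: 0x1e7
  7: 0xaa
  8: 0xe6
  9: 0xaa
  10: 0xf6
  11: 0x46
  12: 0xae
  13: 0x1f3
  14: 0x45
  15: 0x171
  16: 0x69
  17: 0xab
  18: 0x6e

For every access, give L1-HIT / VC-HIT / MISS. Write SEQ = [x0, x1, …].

  [0] addr=0x85 blk=16 s=0: MISS | VC []
  [1] addr=0x160 blk=44 s=4: MISS | VC []
  [2] addr=0xac blk=21 s=5: MISS | VC []
  [3] addr=0xad blk=21 s=5: L1-HIT | VC []
  [4] addr=0x80 blk=16 s=0: L1-HIT | VC []
  [5] addr=0x82 blk=16 s=0: L1-HIT | VC []
  [6] addr=0x1e7 blk=60 s=4: MISS | VC [44]
  [7] addr=0xaa blk=21 s=5: L1-HIT | VC [44]
  [8] addr=0xe6 blk=28 s=4: MISS | VC [44, 60]
  [9] addr=0xaa blk=21 s=5: L1-HIT | VC [44, 60]
  [10] addr=0xf6 blk=30 s=6: MISS | VC [44, 60]
  [11] addr=0x46 blk=8 s=0: MISS | VC [44, 60, 16]
  [12] addr=0xae blk=21 s=5: L1-HIT | VC [44, 60, 16]
  [13] addr=0x1f3 blk=62 s=6: MISS | VC [60, 16, 30]
  [14] addr=0x45 blk=8 s=0: L1-HIT | VC [60, 16, 30]
  [15] addr=0x171 blk=46 s=6: MISS | VC [16, 30, 62]
  [16] addr=0x69 blk=13 s=5: MISS | VC [30, 62, 21]
  [17] addr=0xab blk=21 s=5: VC-HIT | VC [30, 62, 13]
  [18] addr=0x6e blk=13 s=5: VC-HIT | VC [30, 62, 21]

SEQ = [MISS, MISS, MISS, L1-HIT, L1-HIT, L1-HIT, MISS, L1-HIT, MISS, L1-HIT, MISS, MISS, L1-HIT, MISS, L1-HIT, MISS, MISS, VC-HIT, VC-HIT]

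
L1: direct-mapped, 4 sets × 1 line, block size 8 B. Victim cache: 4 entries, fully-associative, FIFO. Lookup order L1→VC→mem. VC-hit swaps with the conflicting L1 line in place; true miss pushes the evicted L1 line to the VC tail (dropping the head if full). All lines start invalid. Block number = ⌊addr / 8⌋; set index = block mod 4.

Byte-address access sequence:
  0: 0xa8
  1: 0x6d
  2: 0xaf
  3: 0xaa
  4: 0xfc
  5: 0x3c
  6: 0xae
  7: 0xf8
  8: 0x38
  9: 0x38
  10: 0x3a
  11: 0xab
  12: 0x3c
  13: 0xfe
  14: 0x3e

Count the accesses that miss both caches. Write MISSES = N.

0: 0xa8 (blk 21, set 1) → MISS  vc=[]
1: 0x6d (blk 13, set 1) → MISS  vc=[21]
2: 0xaf (blk 21, set 1) → VC-HIT  vc=[13]
3: 0xaa (blk 21, set 1) → L1-HIT  vc=[13]
4: 0xfc (blk 31, set 3) → MISS  vc=[13]
5: 0x3c (blk 7, set 3) → MISS  vc=[13, 31]
6: 0xae (blk 21, set 1) → L1-HIT  vc=[13, 31]
7: 0xf8 (blk 31, set 3) → VC-HIT  vc=[13, 7]
8: 0x38 (blk 7, set 3) → VC-HIT  vc=[13, 31]
9: 0x38 (blk 7, set 3) → L1-HIT  vc=[13, 31]
10: 0x3a (blk 7, set 3) → L1-HIT  vc=[13, 31]
11: 0xab (blk 21, set 1) → L1-HIT  vc=[13, 31]
12: 0x3c (blk 7, set 3) → L1-HIT  vc=[13, 31]
13: 0xfe (blk 31, set 3) → VC-HIT  vc=[13, 7]
14: 0x3e (blk 7, set 3) → VC-HIT  vc=[13, 31]

MISSES = 4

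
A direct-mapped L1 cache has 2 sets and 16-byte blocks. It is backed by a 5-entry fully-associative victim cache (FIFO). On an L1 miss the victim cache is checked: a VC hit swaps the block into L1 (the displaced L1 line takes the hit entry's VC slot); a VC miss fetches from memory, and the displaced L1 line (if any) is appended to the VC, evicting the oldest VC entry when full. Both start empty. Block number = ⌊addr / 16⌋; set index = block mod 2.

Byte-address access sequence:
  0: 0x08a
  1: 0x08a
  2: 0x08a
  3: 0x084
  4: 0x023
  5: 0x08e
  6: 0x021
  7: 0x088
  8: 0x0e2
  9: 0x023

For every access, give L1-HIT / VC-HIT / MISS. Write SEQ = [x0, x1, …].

#0 0x8a→b8/s0 MISS; vc=[]
#1 0x8a→b8/s0 L1-HIT; vc=[]
#2 0x8a→b8/s0 L1-HIT; vc=[]
#3 0x84→b8/s0 L1-HIT; vc=[]
#4 0x23→b2/s0 MISS; vc=[8]
#5 0x8e→b8/s0 VC-HIT; vc=[2]
#6 0x21→b2/s0 VC-HIT; vc=[8]
#7 0x88→b8/s0 VC-HIT; vc=[2]
#8 0xe2→b14/s0 MISS; vc=[2,8]
#9 0x23→b2/s0 VC-HIT; vc=[14,8]

SEQ = [MISS, L1-HIT, L1-HIT, L1-HIT, MISS, VC-HIT, VC-HIT, VC-HIT, MISS, VC-HIT]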